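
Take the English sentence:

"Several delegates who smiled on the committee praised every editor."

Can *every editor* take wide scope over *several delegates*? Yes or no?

Yes

*every editor* is a matrix argument; only *several delegates* is modified by the relative clause *who smiled on the committee*, so the RC island is irrelevant to the target quantifier.
Ordinary QR to a clause-peripheral position gives the wide-scope LF for the lower DP.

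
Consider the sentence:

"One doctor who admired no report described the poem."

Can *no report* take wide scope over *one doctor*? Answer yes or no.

The target quantifier *no report* is part of the relative clause *who admired no report*.
The relative clause forms an island for QR, so the quantifier is confined to the head noun's restrictor.
The inverse ordering *no report* > *one doctor* is therefore underivable.

No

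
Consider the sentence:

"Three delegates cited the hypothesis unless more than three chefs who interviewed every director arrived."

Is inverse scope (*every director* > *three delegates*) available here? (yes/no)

No

The target quantifier *every director* is part of the relative clause *who interviewed every director*, which is itself inside the adjunct *unless more than three chefs who interviewed every director arrived*.
Even if one barrier were somehow void, the other would still block QR.
So *every director* cannot raise high enough to outscope *three delegates*; only the surface ordering *three delegates* > *every director* is available.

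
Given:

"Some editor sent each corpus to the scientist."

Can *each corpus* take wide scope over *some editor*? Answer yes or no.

*each corpus* and *some editor* are in the same minimal clause.
Ordinary QR to a clause-peripheral position gives the wide-scope LF for the lower DP.

Yes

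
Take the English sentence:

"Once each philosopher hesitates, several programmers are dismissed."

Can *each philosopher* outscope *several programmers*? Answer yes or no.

No

*each philosopher* is embedded in the adjunct clause *once each philosopher hesitates*.
Adjunct clauses are scope islands: a quantifier inside an adjunct cannot raise into the matrix clause.
There is no licit LF on which *each philosopher* c-commands *several programmers*.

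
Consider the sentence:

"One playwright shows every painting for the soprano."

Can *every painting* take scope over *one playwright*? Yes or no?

*one playwright* and *every painting* are co-arguments of the matrix verb, with nothing but a clause-internal boundary between them.
Ordinary QR to a clause-peripheral position gives the wide-scope LF for the lower DP.

Yes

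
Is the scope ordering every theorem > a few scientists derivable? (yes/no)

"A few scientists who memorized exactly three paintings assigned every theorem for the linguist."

The RC *who memorized exactly three paintings* is an island, but *every theorem* is not inside it — it is the matrix object, a clausemate of *a few scientists*.
Clause-internal QR can adjoin the lower DP above the subject, yielding the inverse reading.

Yes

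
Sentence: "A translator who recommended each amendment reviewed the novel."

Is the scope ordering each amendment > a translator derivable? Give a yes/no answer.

No

*each amendment* sits inside the relative clause *who recommended each amendment*.
A relative clause is a scope island — quantifier raising cannot cross its boundary.
There is no licit LF on which *each amendment* c-commands *a translator*.
(Only the surface reading survives: one fixed translator with respect to all the relevant amendments.)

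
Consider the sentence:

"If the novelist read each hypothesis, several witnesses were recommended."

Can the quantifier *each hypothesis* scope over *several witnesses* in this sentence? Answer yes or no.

No

*each hypothesis* is embedded in the adjunct clause *if the novelist read each hypothesis*.
Adverbial clauses are not L-marked, so they are barriers for QR — the quantifier cannot escape the adjunct.
*each hypothesis* > *several witnesses* would require crossing that boundary, which is illicit.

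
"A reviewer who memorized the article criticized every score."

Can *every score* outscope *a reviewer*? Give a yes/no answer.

Although the sentence contains a relative clause (*who memorized the article*), *every score* is outside it, in the matrix VP.
Clause-internal QR can adjoin the lower DP above the subject, yielding the inverse reading.

Yes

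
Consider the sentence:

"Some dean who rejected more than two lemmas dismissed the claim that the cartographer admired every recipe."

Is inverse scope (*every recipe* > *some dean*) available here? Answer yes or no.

Structurally, *every recipe* is inside the complex NP *the claim that the cartographer admired every recipe*.
The Complex NP Constraint bars QR out of the complement clause of a noun.
*every recipe* > *some dean* would require crossing that boundary, which is illicit.

No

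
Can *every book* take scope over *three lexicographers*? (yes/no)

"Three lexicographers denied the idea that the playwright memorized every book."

*every book* occurs within the complex NP *the idea that the playwright memorized every book*.
Noun-complement clauses are scope islands (the Complex NP Constraint): a quantifier inside one cannot scope into the matrix.
There is no licit LF on which *every book* c-commands *three lexicographers*.

No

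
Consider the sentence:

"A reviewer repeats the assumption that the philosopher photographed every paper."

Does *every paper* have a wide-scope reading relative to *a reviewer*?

No

The DP *every paper* is contained in the complex NP *the assumption that the philosopher photographed every paper*.
The Complex NP Constraint bars QR out of the complement clause of a noun.
Hence only narrow scope for *every paper* (under *a reviewer*) survives.
(Only the surface reading survives: one fixed reviewer with respect to all the relevant papers.)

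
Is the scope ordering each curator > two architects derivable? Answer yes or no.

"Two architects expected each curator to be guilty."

*each curator* is the subject of an ECM infinitive — the infinitival complement of an ECM verb is not a scope island, so *each curator* can raise into the matrix clause.
Since no island is crossed, the inverse ordering is licensed alongside surface scope.
The sentence is scopally ambiguous between *two architects* > *each curator* and *each curator* > *two architects*.

Yes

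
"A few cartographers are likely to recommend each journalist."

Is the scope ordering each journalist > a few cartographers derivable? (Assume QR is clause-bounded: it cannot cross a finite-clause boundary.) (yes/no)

Yes

The matrix predicate is a raising verb, whose infinitival complement is not a scope island — *each journalist* can QR into the matrix clause.
Nothing blocks QR of the lower DP to a position above the higher one, so inverse scope is available.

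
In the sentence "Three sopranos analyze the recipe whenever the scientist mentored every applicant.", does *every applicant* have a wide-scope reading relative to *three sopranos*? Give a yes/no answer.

No

The target quantifier *every applicant* is part of the adjunct clause *whenever the scientist mentored every applicant*.
Adjunct clauses are scope islands: a quantifier inside an adjunct cannot raise into the matrix clause.
Hence only narrow scope for *every applicant* (under *three sopranos*) survives.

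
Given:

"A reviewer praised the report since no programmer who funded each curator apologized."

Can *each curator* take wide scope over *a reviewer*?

Structurally, *each curator* is inside the relative clause *who funded each curator*, which is itself inside the adjunct *since no programmer who funded each curator apologized*.
Two island boundaries intervene — the relative clause and the adjunct. Either alone would block QR.
*each curator* > *a reviewer* would require crossing that boundary, which is illicit.

No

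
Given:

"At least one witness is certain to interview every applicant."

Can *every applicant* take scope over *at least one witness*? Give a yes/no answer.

Yes

*every applicant* is the object of the infinitival complement of a raising predicate; raising infinitives are transparent for QR, so the two DPs are in effect clausemates.
Since no island is crossed, the inverse ordering is licensed alongside surface scope.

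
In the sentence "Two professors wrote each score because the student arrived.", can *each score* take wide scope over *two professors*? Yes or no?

Yes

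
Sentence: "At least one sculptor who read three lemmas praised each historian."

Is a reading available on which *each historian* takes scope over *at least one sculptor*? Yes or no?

The relative clause *who read three lemmas* modifies *at least one sculptor*, but *each historian* is not inside that relative clause — it is an argument of the matrix verb.
Nothing blocks QR of the lower DP to a position above the higher one, so inverse scope is available.

Yes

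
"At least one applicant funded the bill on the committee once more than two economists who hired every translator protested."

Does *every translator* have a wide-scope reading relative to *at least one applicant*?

No

The DP *every translator* is contained in the relative clause *who hired every translator*, which is itself inside the adjunct *once more than two economists who hired every translator protested*.
Both the relative clause and the enclosing adjunct are scope islands; QR cannot cross either.
There is no licit LF on which *every translator* c-commands *at least one applicant*.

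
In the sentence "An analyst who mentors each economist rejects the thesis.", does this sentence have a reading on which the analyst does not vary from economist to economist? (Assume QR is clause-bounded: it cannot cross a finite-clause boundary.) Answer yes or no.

This is the *an analyst* > *each economist* reading.
That is the surface-scope ordering, which is always one of the available readings — island constraints only ever restrict inverse scope.

Yes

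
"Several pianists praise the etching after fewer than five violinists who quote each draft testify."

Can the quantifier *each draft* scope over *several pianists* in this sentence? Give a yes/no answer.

No

*each draft* occurs within the relative clause *who quote each draft*, which is itself inside the adjunct *after fewer than five violinists who quote each draft testify*.
The quantifier would have to escape first the RC and then the adjunct — two independent island violations.
*each draft* is confined to the island and cannot take scope over *several pianists*.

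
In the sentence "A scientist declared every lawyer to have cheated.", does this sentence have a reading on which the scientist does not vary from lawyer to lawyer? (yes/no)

Yes

That reading corresponds to *a scientist* > *every lawyer*.
Nothing needs to raise for *a scientist* > *every lawyer*, so no island constraint is at stake.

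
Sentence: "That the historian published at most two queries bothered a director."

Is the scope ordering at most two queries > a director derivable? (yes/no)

No

The DP *at most two queries* is contained in the sentential subject *that the historian published at most two queries*.
Subjects — clausal subjects included — are islands for extraction, and QR is no exception.
So the wide-scope reading for *at most two queries* is blocked.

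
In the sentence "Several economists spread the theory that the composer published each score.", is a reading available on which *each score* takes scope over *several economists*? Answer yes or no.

No

Structurally, *each score* is inside the complex NP *the theory that the composer published each score*.
Noun-complement clauses are scope islands (the Complex NP Constraint): a quantifier inside one cannot scope into the matrix.
So the wide-scope reading for *each score* is blocked.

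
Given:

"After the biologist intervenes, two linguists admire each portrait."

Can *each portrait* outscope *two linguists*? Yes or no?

Yes

Neither queried DP is inside the adjunct, so the adjunct-island constraint does not apply.
With no island boundary between them, the object can take inverse scope over the subject via ordinary QR within the clause.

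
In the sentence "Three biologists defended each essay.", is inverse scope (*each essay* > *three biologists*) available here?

*each essay* is the matrix object and *three biologists* the matrix subject; the two are clausemates.
QR within a single clause is free, so the lower quantifier may take scope over the higher one.
Both orderings are possible: *three biologists* > *each essay* and *each essay* > *three biologists*.

Yes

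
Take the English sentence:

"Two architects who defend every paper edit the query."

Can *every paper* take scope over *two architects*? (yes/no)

*every paper* occurs within the relative clause *who defend every paper*.
Relative clauses block scope extraction: QR cannot target a position outside the modified NP.
The inverse ordering *every paper* > *two architects* is therefore underivable.

No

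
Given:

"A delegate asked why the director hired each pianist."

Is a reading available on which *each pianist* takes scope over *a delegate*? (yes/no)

*each pianist* sits inside the embedded question *why the director hired each pianist*.
Embedded wh-clauses are opaque for QR, so the quantifier stays inside the question.
There is no licit LF on which *each pianist* c-commands *a delegate*.

No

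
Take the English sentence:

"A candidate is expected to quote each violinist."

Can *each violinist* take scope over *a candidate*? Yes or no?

*each violinist* is the object of the infinitival complement of a raising predicate; raising infinitives are transparent for QR, so the two DPs are in effect clausemates.
Ordinary QR to a clause-peripheral position gives the wide-scope LF for the lower DP.
Both orderings are possible: *a candidate* > *each violinist* and *each violinist* > *a candidate*.

Yes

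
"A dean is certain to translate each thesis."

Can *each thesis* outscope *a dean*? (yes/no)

The matrix predicate is a raising verb, whose infinitival complement is not a scope island — *each thesis* can QR into the matrix clause.
Ordinary QR to a clause-peripheral position gives the wide-scope LF for the lower DP.
The sentence is scopally ambiguous between *a dean* > *each thesis* and *each thesis* > *a dean*.

Yes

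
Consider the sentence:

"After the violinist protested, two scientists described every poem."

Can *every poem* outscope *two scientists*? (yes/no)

Yes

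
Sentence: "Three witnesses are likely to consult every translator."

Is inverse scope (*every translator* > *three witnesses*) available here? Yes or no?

*every translator* is the object of the infinitival complement of a raising predicate; raising infinitives are transparent for QR, so the two DPs are in effect clausemates.
Since no island is crossed, the inverse ordering is licensed alongside surface scope.
The sentence is scopally ambiguous between *three witnesses* > *every translator* and *every translator* > *three witnesses*.

Yes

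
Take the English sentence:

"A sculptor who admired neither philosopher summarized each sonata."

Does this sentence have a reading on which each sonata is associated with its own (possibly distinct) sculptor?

This is the *each sonata* > *a sculptor* reading.
*each sonata* sits in the matrix clause, not in the relative clause on *a sculptor*.
Ordinary QR to a clause-peripheral position gives the wide-scope LF for the lower DP.

Yes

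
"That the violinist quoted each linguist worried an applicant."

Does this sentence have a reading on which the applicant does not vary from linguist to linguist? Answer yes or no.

The paraphrase describes the scope ordering *an applicant* > *each linguist*.
*an applicant* is a matrix-clause argument and can take scope within the matrix clause over the constituent containing *each linguist*, so *an applicant* > *each linguist* needs no island-crossing movement and is available.

Yes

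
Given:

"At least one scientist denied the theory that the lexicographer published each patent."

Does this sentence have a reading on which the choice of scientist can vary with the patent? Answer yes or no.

The described interpretation is the *each patent* > *at least one scientist* scoping.
Structurally, *each patent* is inside the complex NP *the theory that the lexicographer published each patent*.
The Complex NP Constraint bars QR out of the complement clause of a noun.
So *each patent* cannot raise high enough to outscope *at least one scientist*; only the surface ordering *at least one scientist* > *each patent* is available.
(Only the surface reading survives: one fixed scientist with respect to all the relevant patents.)

No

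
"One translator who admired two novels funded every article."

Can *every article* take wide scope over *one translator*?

Yes

*every article* is a matrix argument; only *one translator* is modified by the relative clause *who admired two novels*, so the RC island is irrelevant to the target quantifier.
QR within a single clause is free, so the lower quantifier may take scope over the higher one.
So *every article* > *one translator* is among the available readings.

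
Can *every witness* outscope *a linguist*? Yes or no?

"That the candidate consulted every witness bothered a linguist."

No

The target quantifier *every witness* is part of the sentential subject *that the candidate consulted every witness*.
Subjects — clausal subjects included — are islands for extraction, and QR is no exception.
There is no licit LF on which *every witness* c-commands *a linguist*.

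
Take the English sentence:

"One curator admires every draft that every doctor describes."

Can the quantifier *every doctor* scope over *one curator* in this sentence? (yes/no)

The DP *every doctor* is contained in the relative clause *that every doctor describes* modifying *every draft*.
QR out of a relative clause is ruled out by the relative-clause island constraint.
So *every doctor* cannot raise to a position above *one curator*.
(Only the surface reading survives: one fixed curator with respect to all the relevant doctors.)

No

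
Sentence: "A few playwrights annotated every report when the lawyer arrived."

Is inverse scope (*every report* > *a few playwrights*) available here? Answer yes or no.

Yes

Although there is an adjunct clause, *every report* is in the main clause, not inside the adjunct.
With no island boundary between them, the object can take inverse scope over the subject via ordinary QR within the clause.
The sentence is scopally ambiguous between *a few playwrights* > *every report* and *every report* > *a few playwrights*.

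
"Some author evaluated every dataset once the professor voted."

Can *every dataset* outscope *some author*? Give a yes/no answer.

*every dataset* is a matrix argument; the adjunct is an island but the target quantifier is outside it.
Nothing blocks QR of the lower DP to a position above the higher one, so inverse scope is available.

Yes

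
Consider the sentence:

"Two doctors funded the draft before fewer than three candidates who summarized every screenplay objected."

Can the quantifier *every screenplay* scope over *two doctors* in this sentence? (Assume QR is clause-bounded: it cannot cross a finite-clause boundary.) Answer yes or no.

No

The target quantifier *every screenplay* is part of the relative clause *who summarized every screenplay*, which is itself inside the adjunct *before fewer than three candidates who summarized every screenplay objected*.
Even if one barrier were somehow void, the other would still block QR.
Hence only narrow scope for *every screenplay* (under *two doctors*) survives.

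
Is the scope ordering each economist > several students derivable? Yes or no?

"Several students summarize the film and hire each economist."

No

*each economist* sits inside one conjunct of the coordinate structure (*hire each economist*).
QR out of a conjunct would have to apply non-ATB, which the CSC forbids.
There is no licit LF on which *each economist* c-commands *several students*.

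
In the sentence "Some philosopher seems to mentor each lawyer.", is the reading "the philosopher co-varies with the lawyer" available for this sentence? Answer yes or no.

That reading corresponds to *each lawyer* > *some philosopher*.
Infinitival complements of raising predicates do not block QR; *each lawyer* and *some philosopher* are effectively clausemates.
With no island boundary between them, the object can take inverse scope over the subject via ordinary QR within the clause.

Yes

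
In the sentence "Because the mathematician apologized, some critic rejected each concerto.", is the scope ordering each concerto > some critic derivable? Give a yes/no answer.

The adjunct clause does not contain *each concerto*, which is the matrix object.
QR within a single clause is free, so the lower quantifier may take scope over the higher one.
Both orderings are possible: *some critic* > *each concerto* and *each concerto* > *some critic*.

Yes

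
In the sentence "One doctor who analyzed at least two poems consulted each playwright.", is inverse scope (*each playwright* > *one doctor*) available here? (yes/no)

*each playwright* sits in the matrix clause, not in the relative clause on *one doctor*.
With no island boundary between them, the object can take inverse scope over the subject via ordinary QR within the clause.

Yes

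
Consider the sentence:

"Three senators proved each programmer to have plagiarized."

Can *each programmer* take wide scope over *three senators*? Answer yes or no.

Yes

*each programmer* is the subject of an ECM infinitive — the infinitival complement of an ECM verb is not a scope island, so *each programmer* can raise into the matrix clause.
Clause-internal QR can adjoin the lower DP above the subject, yielding the inverse reading.
Both orderings are possible: *three senators* > *each programmer* and *each programmer* > *three senators*.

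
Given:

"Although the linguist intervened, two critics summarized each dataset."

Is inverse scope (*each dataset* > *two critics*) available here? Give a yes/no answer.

Yes

The adjunct island is irrelevant here — *each dataset* and *two critics* are both in the matrix clause.
QR within a single clause is free, so the lower quantifier may take scope over the higher one.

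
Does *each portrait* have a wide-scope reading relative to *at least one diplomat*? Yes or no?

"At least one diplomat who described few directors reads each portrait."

Yes

Although the sentence contains a relative clause (*who described few directors*), *each portrait* is outside it, in the matrix VP.
Clause-internal QR can adjoin the lower DP above the subject, yielding the inverse reading.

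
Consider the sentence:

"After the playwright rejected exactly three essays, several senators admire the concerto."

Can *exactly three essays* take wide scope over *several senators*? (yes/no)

Structurally, *exactly three essays* is inside the adjunct clause *after the playwright rejected exactly three essays*.
The adjunct-island constraint bars QR out of an adverbial clause.
There is no licit LF on which *exactly three essays* c-commands *several senators*.

No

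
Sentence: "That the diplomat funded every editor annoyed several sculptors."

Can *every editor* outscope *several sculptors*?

No

The DP *every editor* is contained in the sentential subject *that the diplomat funded every editor*.
The Sentential Subject Constraint rules out raising the quantifier out of the that-clause subject.
There is no licit LF on which *every editor* c-commands *several sculptors*.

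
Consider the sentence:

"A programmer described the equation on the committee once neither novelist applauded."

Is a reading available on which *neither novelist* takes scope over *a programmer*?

No

The target quantifier *neither novelist* is part of the adjunct clause *once neither novelist applauded*.
The adjunct-island constraint bars QR out of an adverbial clause.
Hence only narrow scope for *neither novelist* (under *a programmer*) survives.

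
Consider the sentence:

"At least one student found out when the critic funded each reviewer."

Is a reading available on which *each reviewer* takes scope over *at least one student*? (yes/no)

No

The DP *each reviewer* is contained in the embedded question *when the critic funded each reviewer*.
Embedded wh-clauses are opaque for QR, so the quantifier stays inside the question.
Hence only narrow scope for *each reviewer* (under *at least one student*) survives.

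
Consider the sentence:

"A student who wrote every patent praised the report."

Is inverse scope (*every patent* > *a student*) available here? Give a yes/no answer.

No

*every patent* is embedded in the relative clause *who wrote every patent*.
Relative clauses block scope extraction: QR cannot target a position outside the modified NP.
So *every patent* cannot raise high enough to outscope *a student*; only the surface ordering *a student* > *every patent* is available.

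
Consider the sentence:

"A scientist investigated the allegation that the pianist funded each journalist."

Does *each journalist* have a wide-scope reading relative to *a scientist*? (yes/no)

No

Structurally, *each journalist* is inside the complex NP *the allegation that the pianist funded each journalist*.
The Complex NP Constraint bars QR out of the complement clause of a noun.
So *each journalist* cannot raise to a position above *a scientist*.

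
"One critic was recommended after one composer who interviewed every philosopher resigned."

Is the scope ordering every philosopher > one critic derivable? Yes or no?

The target quantifier *every philosopher* is part of the relative clause *who interviewed every philosopher*, which is itself inside the adjunct *after one composer who interviewed every philosopher resigned*.
Two island boundaries intervene — the relative clause and the adjunct. Either alone would block QR.
There is no licit LF on which *every philosopher* c-commands *one critic*.

No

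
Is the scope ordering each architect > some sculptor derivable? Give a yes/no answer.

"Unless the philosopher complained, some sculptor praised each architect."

Yes

The adjunct clause does not contain *each architect*, which is the matrix object.
No island intervenes, so both surface and inverse scope are derivable.
So *each architect* > *some sculptor* is among the available readings.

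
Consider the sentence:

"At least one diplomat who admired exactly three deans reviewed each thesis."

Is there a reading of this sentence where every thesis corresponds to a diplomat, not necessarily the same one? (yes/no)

That reading corresponds to *each thesis* > *at least one diplomat*.
*each thesis* sits in the matrix clause, not in the relative clause on *at least one diplomat*.
Clause-internal QR can adjoin the lower DP above the subject, yielding the inverse reading.

Yes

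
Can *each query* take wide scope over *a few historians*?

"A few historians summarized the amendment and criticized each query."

Structurally, *each query* is inside one conjunct of the coordinate structure (*criticized each query*).
Asymmetric QR out of one conjunct violates the Coordinate Structure Constraint.
*each query* > *a few historians* would require crossing that boundary, which is illicit.

No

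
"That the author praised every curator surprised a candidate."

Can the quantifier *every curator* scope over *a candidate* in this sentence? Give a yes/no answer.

No

*every curator* is embedded in the sentential subject *that the author praised every curator*.
The subject-island constraint blocks QR out of a clausal subject.
*every curator* > *a candidate* would require crossing that boundary, which is illicit.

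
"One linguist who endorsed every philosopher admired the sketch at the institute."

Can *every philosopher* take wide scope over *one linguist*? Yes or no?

No

*every philosopher* occurs within the relative clause *who endorsed every philosopher*.
Relative clauses are scope islands: a quantifier cannot QR out of a relative clause to take scope in the matrix clause.
So *every philosopher* cannot raise to a position above *one linguist*.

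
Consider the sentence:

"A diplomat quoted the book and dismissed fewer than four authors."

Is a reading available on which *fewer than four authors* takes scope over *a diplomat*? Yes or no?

Structurally, *fewer than four authors* is inside one conjunct of the coordinate structure (*dismissed fewer than four authors*).
Coordinate structures are islands for non-across-the-board movement, QR included.
Hence only narrow scope for *fewer than four authors* (under *a diplomat*) survives.
(Only the surface reading survives: one fixed diplomat with respect to all the relevant authors.)

No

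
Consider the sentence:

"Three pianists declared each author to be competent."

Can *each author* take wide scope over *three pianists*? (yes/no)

The ECM infinitive is scope-transparent — *each author* is free to raise above *three pianists*.
QR within a single clause is free, so the lower quantifier may take scope over the higher one.

Yes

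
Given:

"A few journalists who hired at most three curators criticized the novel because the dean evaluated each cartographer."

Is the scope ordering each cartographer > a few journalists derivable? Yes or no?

The DP *each cartographer* is contained in the adjunct clause *because the dean evaluated each cartographer*.
Adjuncts are opaque for quantifier raising; a quantifier in an adjunct stays inside it.
There is no licit LF on which *each cartographer* c-commands *a few journalists*.

No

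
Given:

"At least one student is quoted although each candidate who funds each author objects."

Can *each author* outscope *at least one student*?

No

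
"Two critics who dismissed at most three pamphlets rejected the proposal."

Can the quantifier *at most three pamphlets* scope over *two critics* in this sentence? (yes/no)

No

*at most three pamphlets* occurs within the relative clause *who dismissed at most three pamphlets*.
Relative clauses are scope islands: a quantifier cannot QR out of a relative clause to take scope in the matrix clause.
So *at most three pamphlets* cannot raise to a position above *two critics*.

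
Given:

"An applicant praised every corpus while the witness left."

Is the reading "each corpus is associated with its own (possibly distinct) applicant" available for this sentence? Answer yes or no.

That reading corresponds to *every corpus* > *an applicant*.
The adjunct island is irrelevant here — *every corpus* and *an applicant* are both in the matrix clause.
With no island boundary between them, the object can take inverse scope over the subject via ordinary QR within the clause.

Yes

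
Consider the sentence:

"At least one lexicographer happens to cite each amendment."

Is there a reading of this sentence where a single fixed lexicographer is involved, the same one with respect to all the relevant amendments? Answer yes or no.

That reading corresponds to *at least one lexicographer* > *each amendment*.
Nothing needs to raise for *at least one lexicographer* > *each amendment*, so no island constraint is at stake.

Yes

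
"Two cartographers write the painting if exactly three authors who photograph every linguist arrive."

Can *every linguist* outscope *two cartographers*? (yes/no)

No

*every linguist* is embedded in the relative clause *who photograph every linguist*, which is itself inside the adjunct *if exactly three authors who photograph every linguist arrive*.
Two island boundaries intervene — the relative clause and the adjunct. Either alone would block QR.
So *every linguist* cannot raise high enough to outscope *two cartographers*; only the surface ordering *two cartographers* > *every linguist* is available.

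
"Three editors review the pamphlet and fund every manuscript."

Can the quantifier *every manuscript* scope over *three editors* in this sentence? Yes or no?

No

*every manuscript* sits inside one conjunct of the coordinate structure (*fund every manuscript*).
Asymmetric QR out of one conjunct violates the Coordinate Structure Constraint.
*every manuscript* is confined to the island and cannot take scope over *three editors*.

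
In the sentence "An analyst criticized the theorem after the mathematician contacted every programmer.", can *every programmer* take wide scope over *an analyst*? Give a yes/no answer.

The target quantifier *every programmer* is part of the adjunct clause *after the mathematician contacted every programmer*.
Scope out of an adjunct clause is unavailable: QR respects the adjunct-island constraint.
The inverse ordering *every programmer* > *an analyst* is therefore underivable.
(Only the surface reading survives: one fixed analyst with respect to all the relevant programmers.)

No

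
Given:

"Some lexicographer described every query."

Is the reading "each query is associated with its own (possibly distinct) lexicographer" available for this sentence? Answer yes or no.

Yes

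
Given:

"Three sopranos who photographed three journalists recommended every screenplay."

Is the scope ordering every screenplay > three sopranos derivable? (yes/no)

Yes

The RC *who photographed three journalists* is an island, but *every screenplay* is not inside it — it is the matrix object, a clausemate of *three sopranos*.
Clause-internal QR can adjoin the lower DP above the subject, yielding the inverse reading.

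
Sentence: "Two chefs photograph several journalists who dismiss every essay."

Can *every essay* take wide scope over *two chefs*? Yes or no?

No

The DP *every essay* is contained in the relative clause *who dismiss every essay* modifying *several journalists*.
Relative clauses are scope islands: a quantifier cannot QR out of a relative clause to take scope in the matrix clause.
So the wide-scope reading for *every essay* is blocked.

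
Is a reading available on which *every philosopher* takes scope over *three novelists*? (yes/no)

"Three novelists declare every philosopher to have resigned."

*every philosopher* is the subject of an ECM infinitive — the infinitival complement of an ECM verb is not a scope island, so *every philosopher* can raise into the matrix clause.
QR within a single clause is free, so the lower quantifier may take scope over the higher one.
The sentence is scopally ambiguous between *three novelists* > *every philosopher* and *every philosopher* > *three novelists*.

Yes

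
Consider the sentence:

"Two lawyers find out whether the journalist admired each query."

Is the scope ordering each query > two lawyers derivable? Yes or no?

The target quantifier *each query* is part of the embedded question *whether the journalist admired each query*.
The wh-island constraint blocks QR out of an embedded interrogative.
*each query* is confined to the island and cannot take scope over *two lawyers*.

No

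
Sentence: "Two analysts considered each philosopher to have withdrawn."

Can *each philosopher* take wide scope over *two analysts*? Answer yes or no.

Yes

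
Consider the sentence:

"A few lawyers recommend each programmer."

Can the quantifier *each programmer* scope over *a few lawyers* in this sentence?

*each programmer* and *a few lawyers* are in the same minimal clause.
Since no island is crossed, the inverse ordering is licensed alongside surface scope.
So *each programmer* > *a few lawyers* is among the available readings.

Yes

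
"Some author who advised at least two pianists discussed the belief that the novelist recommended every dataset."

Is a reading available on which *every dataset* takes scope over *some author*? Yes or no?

No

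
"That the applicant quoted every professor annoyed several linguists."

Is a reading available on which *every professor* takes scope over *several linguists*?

*every professor* sits inside the sentential subject *that the applicant quoted every professor*.
Clausal subjects are scope islands; QR from inside the subject into the matrix is barred.
*every professor* is confined to the island and cannot take scope over *several linguists*.

No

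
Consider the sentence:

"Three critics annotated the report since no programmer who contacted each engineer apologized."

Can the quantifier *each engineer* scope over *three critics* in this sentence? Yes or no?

The DP *each engineer* is contained in the relative clause *who contacted each engineer*, which is itself inside the adjunct *since no programmer who contacted each engineer apologized*.
Both the relative clause and the enclosing adjunct are scope islands; QR cannot cross either.
Hence only narrow scope for *each engineer* (under *three critics*) survives.

No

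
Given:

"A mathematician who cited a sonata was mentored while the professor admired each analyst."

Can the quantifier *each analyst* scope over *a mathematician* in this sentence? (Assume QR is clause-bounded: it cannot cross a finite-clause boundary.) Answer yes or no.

*each analyst* sits inside the adjunct clause *while the professor admired each analyst*.
Since the clause is an adjunct (not a complement), the Adjunct Condition blocks QR across its edge.
*each analyst* > *a mathematician* would require crossing that boundary, which is illicit.

No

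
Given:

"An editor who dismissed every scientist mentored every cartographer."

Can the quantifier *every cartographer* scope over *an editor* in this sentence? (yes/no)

Yes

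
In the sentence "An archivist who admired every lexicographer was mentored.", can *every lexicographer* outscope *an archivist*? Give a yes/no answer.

No

*every lexicographer* is embedded in the relative clause *who admired every lexicographer*.
QR out of a relative clause is ruled out by the relative-clause island constraint.
Hence only narrow scope for *every lexicographer* (under *an archivist*) survives.
(Only the surface reading survives: one fixed archivist with respect to all the relevant lexicographers.)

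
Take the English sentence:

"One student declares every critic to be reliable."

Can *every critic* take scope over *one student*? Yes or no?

*every critic* is an ECM subject; ECM complements are not islands, and the embedded quantifier may take matrix scope.
Since no island is crossed, the inverse ordering is licensed alongside surface scope.

Yes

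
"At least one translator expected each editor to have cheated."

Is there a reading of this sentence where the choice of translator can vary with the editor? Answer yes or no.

Yes

The described interpretation is the *each editor* > *at least one translator* scoping.
*each editor* is the subject of an ECM infinitive — the infinitival complement of an ECM verb is not a scope island, so *each editor* can raise into the matrix clause.
With no island boundary between them, the object can take inverse scope over the subject via ordinary QR within the clause.
The sentence is scopally ambiguous between *at least one translator* > *each editor* and *each editor* > *at least one translator*.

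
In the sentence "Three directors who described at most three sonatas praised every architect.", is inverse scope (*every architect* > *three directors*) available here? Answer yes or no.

Yes

The RC *who described at most three sonatas* is an island, but *every architect* is not inside it — it is the matrix object, a clausemate of *three directors*.
Since no island is crossed, the inverse ordering is licensed alongside surface scope.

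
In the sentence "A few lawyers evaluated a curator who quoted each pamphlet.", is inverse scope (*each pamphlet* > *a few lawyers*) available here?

*each pamphlet* occurs within the relative clause *who quoted each pamphlet* modifying *a curator*.
The relative clause forms an island for QR, so the quantifier is confined to the head noun's restrictor.
The inverse ordering *each pamphlet* > *a few lawyers* is therefore underivable.

No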